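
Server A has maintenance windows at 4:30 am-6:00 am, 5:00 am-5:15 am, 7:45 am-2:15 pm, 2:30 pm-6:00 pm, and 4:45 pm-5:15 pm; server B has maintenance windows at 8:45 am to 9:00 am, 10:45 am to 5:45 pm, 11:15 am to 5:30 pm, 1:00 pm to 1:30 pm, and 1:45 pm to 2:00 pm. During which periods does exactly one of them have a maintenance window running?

A, merged: 4:30 am–6:00 am, 7:45 am–2:15 pm, 2:30 pm–6:00 pm.
B, merged: 8:45 am–9:00 am, 10:45 am–5:45 pm.
A but not B: 4:30 am–6:00 am, 7:45 am–8:45 am, 9:00 am–10:45 am, 5:45 pm–6:00 pm.
B but not A: 2:15 pm–2:30 pm.
Combining gives A △ B.

4:30 am–6:00 am, 7:45 am–8:45 am, 9:00 am–10:45 am, 2:15 pm–2:30 pm, 5:45 pm–6:00 pm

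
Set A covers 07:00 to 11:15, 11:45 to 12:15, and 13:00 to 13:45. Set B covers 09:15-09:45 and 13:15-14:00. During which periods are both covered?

09:15-09:45, 13:15-13:45

07:00-11:15 overlaps B on 09:15-09:45.
11:45-12:15 falls entirely outside B.
13:00-13:45 overlaps B on 13:15-13:45.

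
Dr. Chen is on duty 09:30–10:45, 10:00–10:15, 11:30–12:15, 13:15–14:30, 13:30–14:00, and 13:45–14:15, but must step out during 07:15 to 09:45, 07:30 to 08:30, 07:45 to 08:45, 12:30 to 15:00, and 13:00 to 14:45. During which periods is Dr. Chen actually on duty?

Merge the first list: 09:30-10:45, 11:30-12:15, 13:15-14:30.
Merge the second list: 07:15-09:45, 12:30-15:00.
09:30-10:45 minus B → 09:45-10:45.
11:30-12:15: no B overlap → unchanged.
13:15-14:30: fully covered by B → removed.

09:45-10:45, 11:30-12:15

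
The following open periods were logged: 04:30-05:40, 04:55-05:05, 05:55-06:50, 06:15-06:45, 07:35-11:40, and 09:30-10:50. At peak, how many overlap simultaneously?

2

Sweep endpoints in order; track running count of active intervals.
Peak of 2 reached at 04:55.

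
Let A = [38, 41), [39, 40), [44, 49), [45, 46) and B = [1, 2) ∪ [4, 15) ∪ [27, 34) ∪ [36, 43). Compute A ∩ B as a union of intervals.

First set merges to [38, 41), [44, 49).
[38, 41) meets the second set on [38, 41).
[44, 49): no overlap with the second set.

[38, 41)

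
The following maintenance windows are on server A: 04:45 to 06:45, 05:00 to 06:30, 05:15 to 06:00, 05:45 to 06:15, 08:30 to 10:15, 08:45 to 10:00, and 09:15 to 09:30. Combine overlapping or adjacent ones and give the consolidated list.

04:45-06:45, 08:30-10:15

05:00-06:30 overlaps/touches 04:45-06:45 → extend to 04:45-06:45.
05:15-06:00 overlaps/touches 04:45-06:45 → extend to 04:45-06:45.
05:45-06:15 overlaps/touches 04:45-06:45 → extend to 04:45-06:45.
08:30-10:15 is disjoint → start new block.
08:45-10:00 overlaps/touches 08:30-10:15 → extend to 08:30-10:15.
09:15-09:30 overlaps/touches 08:30-10:15 → extend to 08:30-10:15.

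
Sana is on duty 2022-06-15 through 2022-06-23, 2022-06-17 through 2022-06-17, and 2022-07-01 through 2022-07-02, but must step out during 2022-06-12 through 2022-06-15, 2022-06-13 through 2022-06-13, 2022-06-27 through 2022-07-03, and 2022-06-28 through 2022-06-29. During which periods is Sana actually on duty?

A, merged: 2022-06-15 through 2022-06-23, 2022-07-01 through 2022-07-02.
B, merged: 2022-06-12 through 2022-06-15, 2022-06-27 through 2022-07-03.
2022-06-15 through 2022-06-23 with B removed leaves 2022-06-16 through 2022-06-23.
2022-07-01 through 2022-07-02 lies entirely inside B → drops out.

2022-06-16 through 2022-06-23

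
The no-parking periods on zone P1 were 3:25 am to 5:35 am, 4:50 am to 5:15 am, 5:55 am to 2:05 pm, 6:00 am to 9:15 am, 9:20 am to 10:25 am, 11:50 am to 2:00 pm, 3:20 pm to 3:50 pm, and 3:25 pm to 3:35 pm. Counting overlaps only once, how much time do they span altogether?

Merged: 3:25 am–5:35 am, 5:55 am–2:05 pm, 3:20 pm–3:50 pm.
Lengths: 2 h 10 min + 8 h 10 min + 30 min = 10 h 50 min.

10 h 50 min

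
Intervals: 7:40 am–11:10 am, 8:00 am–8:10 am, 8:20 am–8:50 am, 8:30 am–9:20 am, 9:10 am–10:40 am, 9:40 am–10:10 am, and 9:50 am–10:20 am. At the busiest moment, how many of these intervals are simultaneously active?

4

Sweep endpoints in order; track running count of active intervals.
Peak of 4 reached at 9:50 am.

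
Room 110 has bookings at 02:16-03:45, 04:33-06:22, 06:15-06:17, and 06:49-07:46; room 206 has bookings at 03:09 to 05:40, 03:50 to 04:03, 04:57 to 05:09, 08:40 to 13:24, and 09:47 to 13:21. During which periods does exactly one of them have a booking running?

02:16–03:09, 03:45–04:33, 05:40–06:22, 06:49–07:46, 08:40–13:24

A, merged: 02:16–03:45, 04:33–06:22, 06:49–07:46.
B, merged: 03:09–05:40, 08:40–13:24.
Only in the first: 02:16–03:09, 05:40–06:22, 06:49–07:46.
Only in the second: 03:45–04:33, 08:40–13:24.
Together these are the periods covered by exactly one.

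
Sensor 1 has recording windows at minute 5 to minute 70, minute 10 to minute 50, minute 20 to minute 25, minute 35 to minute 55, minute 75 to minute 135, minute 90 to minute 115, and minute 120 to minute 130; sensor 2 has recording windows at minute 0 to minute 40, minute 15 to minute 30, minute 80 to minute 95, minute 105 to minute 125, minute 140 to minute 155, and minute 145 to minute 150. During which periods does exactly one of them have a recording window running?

Merge the first list: minute 5 to minute 70, minute 75 to minute 135.
Merge the second list: minute 0 to minute 40, minute 80 to minute 95, minute 105 to minute 125, minute 140 to minute 155.
A \ B = minute 40 to minute 70, minute 75 to minute 80, minute 95 to minute 105, minute 125 to minute 135.
B \ A = minute 0 to minute 5, minute 140 to minute 155.
Union of the two gives the symmetric difference.

minute 0 to minute 5, minute 40 to minute 70, minute 75 to minute 80, minute 95 to minute 105, minute 125 to minute 135, minute 140 to minute 155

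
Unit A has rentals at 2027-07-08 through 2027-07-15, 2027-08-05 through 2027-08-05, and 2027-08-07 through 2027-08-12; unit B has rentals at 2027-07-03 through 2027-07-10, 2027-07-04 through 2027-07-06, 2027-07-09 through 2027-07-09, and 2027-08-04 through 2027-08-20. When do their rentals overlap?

B, merged: 2027-07-03 through 2027-07-10, 2027-08-04 through 2027-08-20.
2027-07-08 through 2027-07-15 meets the second set on 2027-07-08 through 2027-07-10.
2027-08-05 through 2027-08-05 meets the second set on 2027-08-05 through 2027-08-05.
2027-08-07 through 2027-08-12 meets the second set on 2027-08-07 through 2027-08-12.

2027-07-08 through 2027-07-10, 2027-08-05 through 2027-08-05, 2027-08-07 through 2027-08-12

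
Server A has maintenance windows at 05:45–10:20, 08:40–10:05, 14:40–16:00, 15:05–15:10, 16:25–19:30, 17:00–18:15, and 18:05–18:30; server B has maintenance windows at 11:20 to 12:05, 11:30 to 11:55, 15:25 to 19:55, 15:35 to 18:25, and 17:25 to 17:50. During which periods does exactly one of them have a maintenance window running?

Merge the first list: 05:45-10:20, 14:40-16:00, 16:25-19:30.
Merge the second list: 11:20-12:05, 15:25-19:55.
A \ B = 05:45-10:20, 14:40-15:25.
B \ A = 11:20-12:05, 16:00-16:25, 19:30-19:55.
Union of the two gives the symmetric difference.

05:45-10:20, 11:20-12:05, 14:40-15:25, 16:00-16:25, 19:30-19:55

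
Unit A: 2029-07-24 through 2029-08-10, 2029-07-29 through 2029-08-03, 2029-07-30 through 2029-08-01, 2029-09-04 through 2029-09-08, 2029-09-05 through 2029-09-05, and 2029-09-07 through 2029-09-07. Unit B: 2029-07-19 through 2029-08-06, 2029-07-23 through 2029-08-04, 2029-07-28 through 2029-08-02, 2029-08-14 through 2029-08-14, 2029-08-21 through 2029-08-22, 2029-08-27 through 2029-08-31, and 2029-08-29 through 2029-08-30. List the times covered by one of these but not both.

First set merges to 2029-07-24 through 2029-08-10, 2029-09-04 through 2029-09-08.
Second set merges to 2029-07-19 through 2029-08-06, 2029-08-14 through 2029-08-14, 2029-08-21 through 2029-08-22, 2029-08-27 through 2029-08-31.
Only in the first: 2029-08-07 through 2029-08-10, 2029-09-04 through 2029-09-08.
Only in the second: 2029-07-19 through 2029-07-23, 2029-08-14 through 2029-08-14, 2029-08-21 through 2029-08-22, 2029-08-27 through 2029-08-31.
Together these are the periods covered by exactly one.

2029-07-19 through 2029-07-23, 2029-08-07 through 2029-08-10, 2029-08-14 through 2029-08-14, 2029-08-21 through 2029-08-22, 2029-08-27 through 2029-08-31, 2029-09-04 through 2029-09-08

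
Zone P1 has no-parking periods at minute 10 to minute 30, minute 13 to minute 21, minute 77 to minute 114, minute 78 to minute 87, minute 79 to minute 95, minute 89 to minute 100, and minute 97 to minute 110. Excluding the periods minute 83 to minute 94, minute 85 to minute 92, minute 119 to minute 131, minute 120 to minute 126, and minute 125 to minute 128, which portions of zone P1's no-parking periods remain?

minute 10 to minute 30, minute 77 to minute 83, minute 94 to minute 114

Merge the first list: minute 10 to minute 30, minute 77 to minute 114.
Merge the second list: minute 83 to minute 94, minute 119 to minute 131.
minute 10 to minute 30: no B overlap → unchanged.
minute 77 to minute 114 minus B → minute 77 to minute 83, minute 94 to minute 114.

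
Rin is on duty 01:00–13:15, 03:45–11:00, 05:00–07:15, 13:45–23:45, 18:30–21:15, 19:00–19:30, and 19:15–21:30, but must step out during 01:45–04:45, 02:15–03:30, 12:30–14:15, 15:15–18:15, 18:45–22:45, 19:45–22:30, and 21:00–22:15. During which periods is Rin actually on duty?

First set merges to 01:00-13:15, 13:45-23:45.
Second set merges to 01:45-04:45, 12:30-14:15, 15:15-18:15, 18:45-22:45.
01:00-13:15 minus B → 01:00-01:45, 04:45-12:30.
13:45-23:45 minus B → 14:15-15:15, 18:15-18:45, 22:45-23:45.

01:00-01:45, 04:45-12:30, 14:15-15:15, 18:15-18:45, 22:45-23:45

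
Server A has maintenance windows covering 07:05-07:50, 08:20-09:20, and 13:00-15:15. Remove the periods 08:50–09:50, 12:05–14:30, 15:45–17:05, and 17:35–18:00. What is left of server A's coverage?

07:05–07:50 is untouched.
08:20–09:20 with B removed leaves 08:20–08:50.
13:00–15:15 with B removed leaves 14:30–15:15.

07:05–07:50, 08:20–08:50, 14:30–15:15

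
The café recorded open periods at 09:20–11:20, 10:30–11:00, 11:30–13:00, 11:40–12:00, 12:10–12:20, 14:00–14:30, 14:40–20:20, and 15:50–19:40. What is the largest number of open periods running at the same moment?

2

Walk the sorted start/end points keeping a running depth.
The depth first hits 2 at 10:30.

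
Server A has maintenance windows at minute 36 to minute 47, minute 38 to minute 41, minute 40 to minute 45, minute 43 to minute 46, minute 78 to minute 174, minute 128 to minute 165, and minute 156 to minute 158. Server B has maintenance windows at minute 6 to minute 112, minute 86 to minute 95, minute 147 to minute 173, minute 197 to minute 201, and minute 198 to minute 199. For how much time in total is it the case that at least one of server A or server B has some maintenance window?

Merge the first list: minute 36 to minute 47, minute 78 to minute 174.
Merge the second list: minute 6 to minute 112, minute 147 to minute 173, minute 197 to minute 201.
A ∪ B = minute 6 to minute 174, minute 197 to minute 201.
Total: 168 minutes + 4 minutes = 172 minutes.

172 minutes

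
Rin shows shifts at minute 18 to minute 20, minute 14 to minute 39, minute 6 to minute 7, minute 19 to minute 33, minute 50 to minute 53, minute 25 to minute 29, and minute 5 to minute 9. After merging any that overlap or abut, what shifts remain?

Sort by start: minute 5 to minute 9, minute 6 to minute 7, minute 14 to minute 39, minute 18 to minute 20, minute 19 to minute 33, minute 25 to minute 29, minute 50 to minute 53.
minute 6 to minute 7 overlaps/touches minute 5 to minute 9 → extend to minute 5 to minute 9.
minute 14 to minute 39 is disjoint → start new block.
minute 18 to minute 20 overlaps/touches minute 14 to minute 39 → extend to minute 14 to minute 39.
minute 19 to minute 33 overlaps/touches minute 14 to minute 39 → extend to minute 14 to minute 39.
minute 25 to minute 29 overlaps/touches minute 14 to minute 39 → extend to minute 14 to minute 39.
minute 50 to minute 53 is disjoint → start new block.

minute 5 to minute 9, minute 14 to minute 39, minute 50 to minute 53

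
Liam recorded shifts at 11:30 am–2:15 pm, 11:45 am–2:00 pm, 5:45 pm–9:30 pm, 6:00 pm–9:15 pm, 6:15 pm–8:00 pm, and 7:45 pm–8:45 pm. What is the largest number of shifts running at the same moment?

Walk the sorted start/end points keeping a running depth.
The depth first hits 4 at 7:45 pm.

4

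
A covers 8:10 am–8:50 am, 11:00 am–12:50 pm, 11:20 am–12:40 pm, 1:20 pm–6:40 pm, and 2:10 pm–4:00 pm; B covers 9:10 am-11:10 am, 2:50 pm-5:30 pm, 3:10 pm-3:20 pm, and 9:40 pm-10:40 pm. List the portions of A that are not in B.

8:10 am–8:50 am, 11:10 am–12:50 pm, 1:20 pm–2:50 pm, 5:30 pm–6:40 pm

A, merged: 8:10 am–8:50 am, 11:00 am–12:50 pm, 1:20 pm–6:40 pm.
B, merged: 9:10 am–11:10 am, 2:50 pm–5:30 pm, 9:40 pm–10:40 pm.
8:10 am–8:50 am is untouched.
11:00 am–12:50 pm with B removed leaves 11:10 am–12:50 pm.
1:20 pm–6:40 pm with B removed leaves 1:20 pm–2:50 pm, 5:30 pm–6:40 pm.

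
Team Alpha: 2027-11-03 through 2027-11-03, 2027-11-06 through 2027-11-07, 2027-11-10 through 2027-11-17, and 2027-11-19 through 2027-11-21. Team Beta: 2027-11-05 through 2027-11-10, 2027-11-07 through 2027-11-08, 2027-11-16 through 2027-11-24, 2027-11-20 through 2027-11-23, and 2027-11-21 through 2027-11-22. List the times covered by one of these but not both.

Merge the second list: 2027-11-05 through 2027-11-10, 2027-11-16 through 2027-11-24.
A but not B: 2027-11-03 through 2027-11-03, 2027-11-11 through 2027-11-15.
B but not A: 2027-11-05 through 2027-11-05, 2027-11-08 through 2027-11-09, 2027-11-18 through 2027-11-18, 2027-11-22 through 2027-11-24.
Combining gives A △ B.

2027-11-03 through 2027-11-03, 2027-11-05 through 2027-11-05, 2027-11-08 through 2027-11-09, 2027-11-11 through 2027-11-15, 2027-11-18 through 2027-11-18, 2027-11-22 through 2027-11-24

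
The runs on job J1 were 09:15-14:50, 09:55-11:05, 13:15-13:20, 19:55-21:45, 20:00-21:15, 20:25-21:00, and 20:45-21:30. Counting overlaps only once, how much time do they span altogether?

Merged: 09:15-14:50, 19:55-21:45.
Lengths: 5 h 35 min + 1 h 50 min = 7 h 25 min.

7 h 25 min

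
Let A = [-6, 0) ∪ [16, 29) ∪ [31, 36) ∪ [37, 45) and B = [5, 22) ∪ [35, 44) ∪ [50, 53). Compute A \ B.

[-6, 0): nothing removed.
[16, 29) \ B = [22, 29).
[31, 36) \ B = [31, 35).
[37, 45) \ B = [44, 45).

[-6, 0) ∪ [22, 29) ∪ [31, 35) ∪ [44, 45)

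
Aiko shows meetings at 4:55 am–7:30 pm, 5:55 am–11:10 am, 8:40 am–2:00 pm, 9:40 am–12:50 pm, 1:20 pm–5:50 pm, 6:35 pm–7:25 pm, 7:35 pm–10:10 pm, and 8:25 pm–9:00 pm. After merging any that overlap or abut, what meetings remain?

4:55 am-7:30 pm, 7:35 pm-10:10 pm

5:55 am-11:10 am overlaps/touches 4:55 am-7:30 pm → extend to 4:55 am-7:30 pm.
8:40 am-2:00 pm overlaps/touches 4:55 am-7:30 pm → extend to 4:55 am-7:30 pm.
9:40 am-12:50 pm overlaps/touches 4:55 am-7:30 pm → extend to 4:55 am-7:30 pm.
1:20 pm-5:50 pm overlaps/touches 4:55 am-7:30 pm → extend to 4:55 am-7:30 pm.
6:35 pm-7:25 pm overlaps/touches 4:55 am-7:30 pm → extend to 4:55 am-7:30 pm.
7:35 pm-10:10 pm is disjoint → start new block.
8:25 pm-9:00 pm overlaps/touches 7:35 pm-10:10 pm → extend to 7:35 pm-10:10 pm.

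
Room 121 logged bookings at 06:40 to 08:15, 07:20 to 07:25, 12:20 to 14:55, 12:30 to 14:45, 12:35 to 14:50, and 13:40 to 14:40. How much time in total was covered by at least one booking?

4 h 10 min

Merged: 06:40–08:15, 12:20–14:55.
Lengths: 1 h 35 min + 2 h 35 min = 4 h 10 min.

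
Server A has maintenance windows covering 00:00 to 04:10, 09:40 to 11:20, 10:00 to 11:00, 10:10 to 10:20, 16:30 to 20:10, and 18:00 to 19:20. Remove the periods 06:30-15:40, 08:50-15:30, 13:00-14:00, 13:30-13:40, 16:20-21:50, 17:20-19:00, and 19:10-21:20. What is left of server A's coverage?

00:00-04:10

Merge the first list: 00:00-04:10, 09:40-11:20, 16:30-20:10.
Merge the second list: 06:30-15:40, 16:20-21:50.
00:00-04:10: nothing removed.
09:40-11:20: entirely removed.
16:30-20:10: entirely removed.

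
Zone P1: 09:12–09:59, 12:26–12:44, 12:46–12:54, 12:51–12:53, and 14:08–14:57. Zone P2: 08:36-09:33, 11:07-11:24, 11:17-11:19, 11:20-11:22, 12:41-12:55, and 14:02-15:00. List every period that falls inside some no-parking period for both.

Merge the first list: 09:12-09:59, 12:26-12:44, 12:46-12:54, 14:08-14:57.
Merge the second list: 08:36-09:33, 11:07-11:24, 12:41-12:55, 14:02-15:00.
09:12-09:59 overlaps B on 09:12-09:33.
12:26-12:44 overlaps B on 12:41-12:44.
12:46-12:54 overlaps B on 12:46-12:54.
14:08-14:57 overlaps B on 14:08-14:57.

09:12-09:33, 12:41-12:44, 12:46-12:54, 14:08-14:57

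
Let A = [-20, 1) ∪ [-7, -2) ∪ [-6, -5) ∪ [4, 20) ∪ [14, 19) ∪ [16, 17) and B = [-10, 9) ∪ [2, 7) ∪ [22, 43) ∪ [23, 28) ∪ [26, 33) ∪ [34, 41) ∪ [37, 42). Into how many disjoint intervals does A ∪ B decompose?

2

A, merged: [-20, 1), [4, 20).
B, merged: [-10, 9), [22, 43).
A ∪ B = [-20, 20), [22, 43).
That is 2 disjoint pieces.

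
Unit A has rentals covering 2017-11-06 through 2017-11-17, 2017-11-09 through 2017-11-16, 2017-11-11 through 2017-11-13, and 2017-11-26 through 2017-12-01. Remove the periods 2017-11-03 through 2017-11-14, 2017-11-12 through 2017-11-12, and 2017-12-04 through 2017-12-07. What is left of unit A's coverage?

2017-11-15 through 2017-11-17, 2017-11-26 through 2017-12-01

A, merged: 2017-11-06 through 2017-11-17, 2017-11-26 through 2017-12-01.
B, merged: 2017-11-03 through 2017-11-14, 2017-12-04 through 2017-12-07.
2017-11-06 through 2017-11-17 \ B = 2017-11-15 through 2017-11-17.
2017-11-26 through 2017-12-01: nothing removed.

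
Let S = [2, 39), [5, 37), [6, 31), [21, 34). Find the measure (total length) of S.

Merged: [2, 39).
Length: 37.

37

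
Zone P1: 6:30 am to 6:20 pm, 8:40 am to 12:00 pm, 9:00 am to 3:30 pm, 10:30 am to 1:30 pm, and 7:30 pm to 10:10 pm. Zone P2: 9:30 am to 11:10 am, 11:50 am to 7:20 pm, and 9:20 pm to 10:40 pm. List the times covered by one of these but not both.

Merge the first list: 6:30 am-6:20 pm, 7:30 pm-10:10 pm.
A \ B = 6:30 am-9:30 am, 11:10 am-11:50 am, 7:30 pm-9:20 pm.
B \ A = 6:20 pm-7:20 pm, 10:10 pm-10:40 pm.
Union of the two gives the symmetric difference.

6:30 am-9:30 am, 11:10 am-11:50 am, 6:20 pm-7:20 pm, 7:30 pm-9:20 pm, 10:10 pm-10:40 pm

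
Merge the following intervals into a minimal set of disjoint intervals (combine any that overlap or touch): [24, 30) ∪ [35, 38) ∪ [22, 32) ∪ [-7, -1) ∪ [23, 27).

[-7, -1) ∪ [22, 32) ∪ [35, 38)

Sort by start: [-7, -1), [22, 32), [23, 27), [24, 30), [35, 38).
[22, 32) is disjoint → start new block.
[23, 27) overlaps/touches [22, 32) → extend to [22, 32).
[24, 30) overlaps/touches [22, 32) → extend to [22, 32).
[35, 38) is disjoint → start new block.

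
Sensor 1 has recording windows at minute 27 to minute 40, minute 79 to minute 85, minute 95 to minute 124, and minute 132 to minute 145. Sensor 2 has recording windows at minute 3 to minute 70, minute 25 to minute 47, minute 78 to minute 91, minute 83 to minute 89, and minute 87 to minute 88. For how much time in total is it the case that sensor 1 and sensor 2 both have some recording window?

19 minutes

B, merged: minute 3 to minute 70, minute 78 to minute 91.
A ∩ B = minute 27 to minute 40, minute 79 to minute 85.
Total: 13 minutes + 6 minutes = 19 minutes.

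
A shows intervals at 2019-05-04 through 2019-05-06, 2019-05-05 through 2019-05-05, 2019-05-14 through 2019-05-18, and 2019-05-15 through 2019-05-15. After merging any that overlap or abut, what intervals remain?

2019-05-05 through 2019-05-05 overlaps/touches 2019-05-04 through 2019-05-06 → extend to 2019-05-04 through 2019-05-06.
2019-05-14 through 2019-05-18 is disjoint → start new block.
2019-05-15 through 2019-05-15 overlaps/touches 2019-05-14 through 2019-05-18 → extend to 2019-05-14 through 2019-05-18.

2019-05-04 through 2019-05-06, 2019-05-14 through 2019-05-18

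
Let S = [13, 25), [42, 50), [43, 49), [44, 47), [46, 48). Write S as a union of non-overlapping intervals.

[42, 50) is disjoint → start new block.
[43, 49) overlaps/touches [42, 50) → extend to [42, 50).
[44, 47) overlaps/touches [42, 50) → extend to [42, 50).
[46, 48) overlaps/touches [42, 50) → extend to [42, 50).

[13, 25) ∪ [42, 50)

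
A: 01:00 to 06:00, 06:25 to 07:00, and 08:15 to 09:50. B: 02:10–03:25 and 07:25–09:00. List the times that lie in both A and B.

02:10–03:25, 08:15–09:00

01:00–06:00 meets the second set on 02:10–03:25.
06:25–07:00: no overlap with the second set.
08:15–09:50 meets the second set on 08:15–09:00.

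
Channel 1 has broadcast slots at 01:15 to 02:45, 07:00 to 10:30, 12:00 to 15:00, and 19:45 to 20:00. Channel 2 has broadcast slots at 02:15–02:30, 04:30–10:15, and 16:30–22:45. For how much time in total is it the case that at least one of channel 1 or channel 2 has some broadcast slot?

16 h 45 min

A ∪ B = 01:15–02:45, 04:30–10:30, 12:00–15:00, 16:30–22:45.
Total: 1 h 30 min + 6 h + 3 h + 6 h 15 min = 16 h 45 min.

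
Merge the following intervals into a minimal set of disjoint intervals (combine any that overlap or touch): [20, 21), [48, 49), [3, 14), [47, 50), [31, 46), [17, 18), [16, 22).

Sort by start: [3, 14), [16, 22), [17, 18), [20, 21), [31, 46), [47, 50), [48, 49).
[16, 22) is disjoint → start new block.
[17, 18) overlaps/touches [16, 22) → extend to [16, 22).
[20, 21) overlaps/touches [16, 22) → extend to [16, 22).
[31, 46) is disjoint → start new block.
[47, 50) is disjoint → start new block.
[48, 49) overlaps/touches [47, 50) → extend to [47, 50).

[3, 14) ∪ [16, 22) ∪ [31, 46) ∪ [47, 50)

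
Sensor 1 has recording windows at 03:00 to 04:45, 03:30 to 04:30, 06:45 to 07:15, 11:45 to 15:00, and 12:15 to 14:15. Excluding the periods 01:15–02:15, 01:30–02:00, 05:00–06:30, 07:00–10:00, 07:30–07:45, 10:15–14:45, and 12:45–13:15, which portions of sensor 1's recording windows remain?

Merge the first list: 03:00–04:45, 06:45–07:15, 11:45–15:00.
Merge the second list: 01:15–02:15, 05:00–06:30, 07:00–10:00, 10:15–14:45.
03:00–04:45: nothing removed.
06:45–07:15 \ B = 06:45–07:00.
11:45–15:00 \ B = 14:45–15:00.

03:00–04:45, 06:45–07:00, 14:45–15:00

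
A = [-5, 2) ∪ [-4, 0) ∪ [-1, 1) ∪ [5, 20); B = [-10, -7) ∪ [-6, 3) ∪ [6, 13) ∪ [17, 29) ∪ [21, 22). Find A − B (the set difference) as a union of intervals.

[5, 6) ∪ [13, 17)

First set merges to [-5, 2), [5, 20).
Second set merges to [-10, -7), [-6, 3), [6, 13), [17, 29).
[-5, 2) lies entirely inside B → drops out.
[5, 20) with B removed leaves [5, 6), [13, 17).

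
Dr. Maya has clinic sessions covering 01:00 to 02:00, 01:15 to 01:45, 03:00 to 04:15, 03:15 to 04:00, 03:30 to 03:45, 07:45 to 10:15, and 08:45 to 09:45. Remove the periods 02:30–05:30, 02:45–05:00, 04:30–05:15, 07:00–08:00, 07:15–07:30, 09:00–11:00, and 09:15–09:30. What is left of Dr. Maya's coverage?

A, merged: 01:00–02:00, 03:00–04:15, 07:45–10:15.
B, merged: 02:30–05:30, 07:00–08:00, 09:00–11:00.
01:00–02:00: nothing removed.
03:00–04:15: entirely removed.
07:45–10:15 \ B = 08:00–09:00.

01:00–02:00, 08:00–09:00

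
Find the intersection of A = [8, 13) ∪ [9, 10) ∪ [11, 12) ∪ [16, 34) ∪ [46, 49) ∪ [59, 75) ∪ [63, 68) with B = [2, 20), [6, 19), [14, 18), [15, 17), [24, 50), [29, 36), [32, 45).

[8, 13) ∪ [16, 20) ∪ [24, 34) ∪ [46, 49)

Merge the first list: [8, 13), [16, 34), [46, 49), [59, 75).
Merge the second list: [2, 20), [24, 50).
[8, 13) ∩ B → [8, 13).
[16, 34) ∩ B → [16, 20), [24, 34).
[46, 49) ∩ B → [46, 49).
[59, 75) meets no B interval.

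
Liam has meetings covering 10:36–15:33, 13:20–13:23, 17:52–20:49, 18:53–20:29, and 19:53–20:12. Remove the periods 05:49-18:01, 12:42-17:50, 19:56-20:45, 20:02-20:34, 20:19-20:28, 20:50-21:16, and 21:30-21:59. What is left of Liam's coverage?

18:01-19:56, 20:45-20:49

First set merges to 10:36-15:33, 17:52-20:49.
Second set merges to 05:49-18:01, 19:56-20:45, 20:50-21:16, 21:30-21:59.
10:36-15:33: entirely removed.
17:52-20:49 \ B = 18:01-19:56, 20:45-20:49.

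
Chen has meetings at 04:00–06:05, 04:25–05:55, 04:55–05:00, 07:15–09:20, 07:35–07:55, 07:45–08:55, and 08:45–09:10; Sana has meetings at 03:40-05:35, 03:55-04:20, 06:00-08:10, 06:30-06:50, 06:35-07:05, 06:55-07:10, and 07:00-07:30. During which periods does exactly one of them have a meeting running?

Merge the first list: 04:00–06:05, 07:15–09:20.
Merge the second list: 03:40–05:35, 06:00–08:10.
A \ B = 05:35–06:00, 08:10–09:20.
B \ A = 03:40–04:00, 06:05–07:15.
Union of the two gives the symmetric difference.

03:40–04:00, 05:35–06:00, 06:05–07:15, 08:10–09:20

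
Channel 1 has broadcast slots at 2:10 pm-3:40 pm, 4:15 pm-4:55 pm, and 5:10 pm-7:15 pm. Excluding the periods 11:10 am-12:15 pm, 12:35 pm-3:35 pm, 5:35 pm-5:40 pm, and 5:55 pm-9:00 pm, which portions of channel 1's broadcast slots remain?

2:10 pm–3:40 pm \ B = 3:35 pm–3:40 pm.
4:15 pm–4:55 pm: nothing removed.
5:10 pm–7:15 pm \ B = 5:10 pm–5:35 pm, 5:40 pm–5:55 pm.

3:35 pm–3:40 pm, 4:15 pm–4:55 pm, 5:10 pm–5:35 pm, 5:40 pm–5:55 pm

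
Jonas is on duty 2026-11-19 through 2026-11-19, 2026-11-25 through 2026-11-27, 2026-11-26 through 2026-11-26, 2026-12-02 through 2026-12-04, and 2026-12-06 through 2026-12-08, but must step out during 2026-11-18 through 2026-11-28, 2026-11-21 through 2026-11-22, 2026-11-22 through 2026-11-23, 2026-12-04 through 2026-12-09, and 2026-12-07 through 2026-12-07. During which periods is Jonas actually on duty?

Merge the first list: 2026-11-19 through 2026-11-19, 2026-11-25 through 2026-11-27, 2026-12-02 through 2026-12-04, 2026-12-06 through 2026-12-08.
Merge the second list: 2026-11-18 through 2026-11-28, 2026-12-04 through 2026-12-09.
2026-11-19 through 2026-11-19 lies entirely inside B → drops out.
2026-11-25 through 2026-11-27 lies entirely inside B → drops out.
2026-12-02 through 2026-12-04 with B removed leaves 2026-12-02 through 2026-12-03.
2026-12-06 through 2026-12-08 lies entirely inside B → drops out.

2026-12-02 through 2026-12-03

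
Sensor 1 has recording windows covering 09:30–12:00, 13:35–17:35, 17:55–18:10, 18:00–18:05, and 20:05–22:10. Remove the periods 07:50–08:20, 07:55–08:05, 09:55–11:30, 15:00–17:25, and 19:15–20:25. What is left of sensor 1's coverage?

A, merged: 09:30–12:00, 13:35–17:35, 17:55–18:10, 20:05–22:10.
B, merged: 07:50–08:20, 09:55–11:30, 15:00–17:25, 19:15–20:25.
09:30–12:00 with B removed leaves 09:30–09:55, 11:30–12:00.
13:35–17:35 with B removed leaves 13:35–15:00, 17:25–17:35.
17:55–18:10 is untouched.
20:05–22:10 with B removed leaves 20:25–22:10.

09:30–09:55, 11:30–12:00, 13:35–15:00, 17:25–17:35, 17:55–18:10, 20:25–22:10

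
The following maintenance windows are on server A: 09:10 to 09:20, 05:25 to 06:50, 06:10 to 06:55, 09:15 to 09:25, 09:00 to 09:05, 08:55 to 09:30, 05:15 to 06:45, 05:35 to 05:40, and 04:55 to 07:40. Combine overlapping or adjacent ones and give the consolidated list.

04:55-07:40, 08:55-09:30

Sort by start: 04:55-07:40, 05:15-06:45, 05:25-06:50, 05:35-05:40, 06:10-06:55, 08:55-09:30, 09:00-09:05, 09:10-09:20, 09:15-09:25.
05:15-06:45 overlaps/touches 04:55-07:40 → extend to 04:55-07:40.
05:25-06:50 overlaps/touches 04:55-07:40 → extend to 04:55-07:40.
05:35-05:40 overlaps/touches 04:55-07:40 → extend to 04:55-07:40.
06:10-06:55 overlaps/touches 04:55-07:40 → extend to 04:55-07:40.
08:55-09:30 is disjoint → start new block.
09:00-09:05 overlaps/touches 08:55-09:30 → extend to 08:55-09:30.
09:10-09:20 overlaps/touches 08:55-09:30 → extend to 08:55-09:30.
09:15-09:25 overlaps/touches 08:55-09:30 → extend to 08:55-09:30.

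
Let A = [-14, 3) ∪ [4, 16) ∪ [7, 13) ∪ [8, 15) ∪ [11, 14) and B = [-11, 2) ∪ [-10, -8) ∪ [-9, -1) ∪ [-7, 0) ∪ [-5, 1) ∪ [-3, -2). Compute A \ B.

[-14, -11) ∪ [2, 3) ∪ [4, 16)

First set merges to [-14, 3), [4, 16).
Second set merges to [-11, 2).
[-14, 3) \ B = [-14, -11), [2, 3).
[4, 16): nothing removed.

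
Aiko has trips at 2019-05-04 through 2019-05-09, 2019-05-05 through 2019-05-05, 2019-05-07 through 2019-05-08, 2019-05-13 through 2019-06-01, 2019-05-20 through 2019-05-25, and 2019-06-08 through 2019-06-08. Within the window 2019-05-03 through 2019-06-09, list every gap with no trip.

2019-05-03 through 2019-05-03, 2019-05-10 through 2019-05-12, 2019-06-02 through 2019-06-07, 2019-06-09 through 2019-06-09

After merging, the occupied span is 2019-05-04 through 2019-05-09, 2019-05-13 through 2019-06-01, 2019-06-08 through 2019-06-08.
Gaps within 2019-05-03 through 2019-06-09: 2019-05-03 through 2019-05-03, 2019-05-10 through 2019-05-12, 2019-06-02 through 2019-06-07, 2019-06-09 through 2019-06-09.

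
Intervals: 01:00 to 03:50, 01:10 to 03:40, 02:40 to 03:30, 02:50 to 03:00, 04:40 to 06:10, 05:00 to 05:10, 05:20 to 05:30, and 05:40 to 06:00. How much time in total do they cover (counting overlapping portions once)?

Merged: 01:00-03:50, 04:40-06:10.
Lengths: 2 h 50 min + 1 h 30 min = 4 h 20 min.

4 h 20 min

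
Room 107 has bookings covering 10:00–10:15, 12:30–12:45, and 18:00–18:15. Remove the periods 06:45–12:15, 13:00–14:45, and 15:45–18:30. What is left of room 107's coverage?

10:00–10:15: entirely removed.
12:30–12:45: nothing removed.
18:00–18:15: entirely removed.

12:30–12:45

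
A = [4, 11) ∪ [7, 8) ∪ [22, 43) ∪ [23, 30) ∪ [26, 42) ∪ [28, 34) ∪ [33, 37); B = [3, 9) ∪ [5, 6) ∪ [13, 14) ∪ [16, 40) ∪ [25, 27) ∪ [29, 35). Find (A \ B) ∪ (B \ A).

[3, 4) ∪ [9, 11) ∪ [13, 14) ∪ [16, 22) ∪ [40, 43)

Merge the first list: [4, 11), [22, 43).
Merge the second list: [3, 9), [13, 14), [16, 40).
A \ B = [9, 11), [40, 43).
B \ A = [3, 4), [13, 14), [16, 22).
Union of the two gives the symmetric difference.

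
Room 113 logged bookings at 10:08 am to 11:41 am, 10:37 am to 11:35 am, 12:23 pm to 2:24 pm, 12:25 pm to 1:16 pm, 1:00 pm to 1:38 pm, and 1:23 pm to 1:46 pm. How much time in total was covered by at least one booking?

3 h 34 min

Merged: 10:08 am–11:41 am, 12:23 pm–2:24 pm.
Lengths: 1 h 33 min + 2 h 1 min = 3 h 34 min.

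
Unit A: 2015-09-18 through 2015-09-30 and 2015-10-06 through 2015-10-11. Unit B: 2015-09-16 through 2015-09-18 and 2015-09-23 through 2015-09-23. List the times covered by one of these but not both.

2015-09-16 through 2015-09-17, 2015-09-19 through 2015-09-22, 2015-09-24 through 2015-09-30, 2015-10-06 through 2015-10-11

A \ B = 2015-09-19 through 2015-09-22, 2015-09-24 through 2015-09-30, 2015-10-06 through 2015-10-11.
B \ A = 2015-09-16 through 2015-09-17.
Union of the two gives the symmetric difference.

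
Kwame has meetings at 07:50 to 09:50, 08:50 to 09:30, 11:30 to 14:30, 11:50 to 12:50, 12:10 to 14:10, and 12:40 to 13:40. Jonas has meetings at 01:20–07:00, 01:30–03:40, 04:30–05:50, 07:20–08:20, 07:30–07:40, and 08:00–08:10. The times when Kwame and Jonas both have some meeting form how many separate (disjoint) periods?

1

Merge the first list: 07:50–09:50, 11:30–14:30.
Merge the second list: 01:20–07:00, 07:20–08:20.
A ∩ B = 07:50–08:20.
That is 1 disjoint piece.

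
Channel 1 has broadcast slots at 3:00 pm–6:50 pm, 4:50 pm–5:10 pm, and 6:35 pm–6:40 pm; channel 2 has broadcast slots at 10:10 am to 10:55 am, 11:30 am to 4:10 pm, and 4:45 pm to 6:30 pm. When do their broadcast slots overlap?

3:00 pm–4:10 pm, 4:45 pm–6:30 pm

Merge the first list: 3:00 pm–6:50 pm.
3:00 pm–6:50 pm meets the second set on 3:00 pm–4:10 pm, 4:45 pm–6:30 pm.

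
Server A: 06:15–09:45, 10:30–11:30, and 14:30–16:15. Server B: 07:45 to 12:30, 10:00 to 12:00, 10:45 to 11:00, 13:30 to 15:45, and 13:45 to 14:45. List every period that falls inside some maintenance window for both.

07:45–09:45, 10:30–11:30, 14:30–15:45

B, merged: 07:45–12:30, 13:30–15:45.
06:15–09:45 overlaps B on 07:45–09:45.
10:30–11:30 overlaps B on 10:30–11:30.
14:30–16:15 overlaps B on 14:30–15:45.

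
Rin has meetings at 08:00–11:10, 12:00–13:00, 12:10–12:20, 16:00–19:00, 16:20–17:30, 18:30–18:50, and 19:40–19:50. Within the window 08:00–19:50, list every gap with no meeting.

Covered (merged): 08:00-11:10, 12:00-13:00, 16:00-19:00, 19:40-19:50.
Gaps within 08:00-19:50: 11:10-12:00, 13:00-16:00, 19:00-19:40.

11:10-12:00, 13:00-16:00, 19:00-19:40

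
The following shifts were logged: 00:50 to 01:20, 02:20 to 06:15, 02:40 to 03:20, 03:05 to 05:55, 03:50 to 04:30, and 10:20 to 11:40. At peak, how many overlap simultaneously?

Sweep endpoints in order; track running count of active intervals.
Peak of 3 reached at 03:05.

3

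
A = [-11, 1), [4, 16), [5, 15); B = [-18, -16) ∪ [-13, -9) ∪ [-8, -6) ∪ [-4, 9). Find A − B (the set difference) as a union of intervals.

Merge the first list: [-11, 1), [4, 16).
[-11, 1) with B removed leaves [-9, -8), [-6, -4).
[4, 16) with B removed leaves [9, 16).

[-9, -8) ∪ [-6, -4) ∪ [9, 16)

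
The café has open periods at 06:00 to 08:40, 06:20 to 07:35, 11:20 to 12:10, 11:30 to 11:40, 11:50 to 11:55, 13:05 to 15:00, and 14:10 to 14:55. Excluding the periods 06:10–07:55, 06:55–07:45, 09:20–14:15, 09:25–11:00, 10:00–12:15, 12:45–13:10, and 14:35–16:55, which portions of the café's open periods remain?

First set merges to 06:00-08:40, 11:20-12:10, 13:05-15:00.
Second set merges to 06:10-07:55, 09:20-14:15, 14:35-16:55.
06:00-08:40 with B removed leaves 06:00-06:10, 07:55-08:40.
11:20-12:10 lies entirely inside B → drops out.
13:05-15:00 with B removed leaves 14:15-14:35.

06:00-06:10, 07:55-08:40, 14:15-14:35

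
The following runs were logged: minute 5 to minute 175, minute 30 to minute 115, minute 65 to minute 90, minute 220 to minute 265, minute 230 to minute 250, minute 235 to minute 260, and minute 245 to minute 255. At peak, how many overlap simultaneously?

4

At minute 245, 4 of the intervals are simultaneously active.
No point has more.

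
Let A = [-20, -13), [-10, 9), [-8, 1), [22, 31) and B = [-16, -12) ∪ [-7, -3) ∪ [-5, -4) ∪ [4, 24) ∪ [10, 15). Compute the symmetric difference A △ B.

A, merged: [-20, -13), [-10, 9), [22, 31).
B, merged: [-16, -12), [-7, -3), [4, 24).
Only in the first: [-20, -16), [-10, -7), [-3, 4), [24, 31).
Only in the second: [-13, -12), [9, 22).
Together these are the periods covered by exactly one.

[-20, -16) ∪ [-13, -12) ∪ [-10, -7) ∪ [-3, 4) ∪ [9, 22) ∪ [24, 31)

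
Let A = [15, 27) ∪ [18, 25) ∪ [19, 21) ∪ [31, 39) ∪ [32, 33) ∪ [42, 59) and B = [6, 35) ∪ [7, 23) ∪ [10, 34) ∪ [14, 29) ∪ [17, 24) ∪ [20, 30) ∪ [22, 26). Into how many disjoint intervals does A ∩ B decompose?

A, merged: [15, 27), [31, 39), [42, 59).
B, merged: [6, 35).
A ∩ B = [15, 27), [31, 35).
That is 2 disjoint pieces.

2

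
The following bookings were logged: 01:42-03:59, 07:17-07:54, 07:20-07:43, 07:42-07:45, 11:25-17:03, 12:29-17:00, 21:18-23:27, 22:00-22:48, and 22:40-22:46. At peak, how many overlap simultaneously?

3

Walk the sorted start/end points keeping a running depth.
The depth first hits 3 at 07:42.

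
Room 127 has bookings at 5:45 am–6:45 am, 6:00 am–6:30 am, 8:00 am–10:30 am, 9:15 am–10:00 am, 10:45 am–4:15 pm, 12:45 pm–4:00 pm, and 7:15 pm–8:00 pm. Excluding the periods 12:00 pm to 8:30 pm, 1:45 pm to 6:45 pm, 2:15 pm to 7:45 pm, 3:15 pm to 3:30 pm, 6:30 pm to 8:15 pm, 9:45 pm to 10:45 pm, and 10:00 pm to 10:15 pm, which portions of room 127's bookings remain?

A, merged: 5:45 am–6:45 am, 8:00 am–10:30 am, 10:45 am–4:15 pm, 7:15 pm–8:00 pm.
B, merged: 12:00 pm–8:30 pm, 9:45 pm–10:45 pm.
5:45 am–6:45 am: no B overlap → unchanged.
8:00 am–10:30 am: no B overlap → unchanged.
10:45 am–4:15 pm minus B → 10:45 am–12:00 pm.
7:15 pm–8:00 pm: fully covered by B → removed.

5:45 am–6:45 am, 8:00 am–10:30 am, 10:45 am–12:00 pm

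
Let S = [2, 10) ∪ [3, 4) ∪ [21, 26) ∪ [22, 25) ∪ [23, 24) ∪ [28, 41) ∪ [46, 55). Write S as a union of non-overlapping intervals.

[3, 4) overlaps/touches [2, 10) → extend to [2, 10).
[21, 26) is disjoint → start new block.
[22, 25) overlaps/touches [21, 26) → extend to [21, 26).
[23, 24) overlaps/touches [21, 26) → extend to [21, 26).
[28, 41) is disjoint → start new block.
[46, 55) is disjoint → start new block.

[2, 10) ∪ [21, 26) ∪ [28, 41) ∪ [46, 55)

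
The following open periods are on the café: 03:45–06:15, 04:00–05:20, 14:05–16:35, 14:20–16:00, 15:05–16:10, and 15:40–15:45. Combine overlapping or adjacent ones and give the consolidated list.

03:45-06:15, 14:05-16:35

04:00-05:20 overlaps/touches 03:45-06:15 → extend to 03:45-06:15.
14:05-16:35 is disjoint → start new block.
14:20-16:00 overlaps/touches 14:05-16:35 → extend to 14:05-16:35.
15:05-16:10 overlaps/touches 14:05-16:35 → extend to 14:05-16:35.
15:40-15:45 overlaps/touches 14:05-16:35 → extend to 14:05-16:35.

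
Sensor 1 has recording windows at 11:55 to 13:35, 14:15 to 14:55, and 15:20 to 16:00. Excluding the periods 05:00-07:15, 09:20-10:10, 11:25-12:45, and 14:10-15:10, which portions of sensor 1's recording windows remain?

12:45–13:35, 15:20–16:00

11:55–13:35 \ B = 12:45–13:35.
14:15–14:55: entirely removed.
15:20–16:00: nothing removed.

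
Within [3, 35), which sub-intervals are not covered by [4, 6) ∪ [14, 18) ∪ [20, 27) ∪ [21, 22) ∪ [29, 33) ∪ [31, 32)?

The merged coverage is [4, 6), [14, 18), [20, 27), [29, 33).
Uncovered inside [3, 35): [3, 4), [6, 14), [18, 20), [27, 29), [33, 35).

[3, 4) ∪ [6, 14) ∪ [18, 20) ∪ [27, 29) ∪ [33, 35)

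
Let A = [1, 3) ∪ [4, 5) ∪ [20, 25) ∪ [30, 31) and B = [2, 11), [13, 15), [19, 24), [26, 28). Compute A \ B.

[1, 2) ∪ [24, 25) ∪ [30, 31)

[1, 3) with B removed leaves [1, 2).
[4, 5) lies entirely inside B → drops out.
[20, 25) with B removed leaves [24, 25).
[30, 31) is untouched.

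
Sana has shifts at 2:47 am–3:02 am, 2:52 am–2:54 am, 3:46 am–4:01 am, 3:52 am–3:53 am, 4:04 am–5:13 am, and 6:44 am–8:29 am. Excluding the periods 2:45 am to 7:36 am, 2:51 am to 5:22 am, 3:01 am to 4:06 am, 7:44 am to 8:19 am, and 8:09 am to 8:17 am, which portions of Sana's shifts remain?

First set merges to 2:47 am-3:02 am, 3:46 am-4:01 am, 4:04 am-5:13 am, 6:44 am-8:29 am.
Second set merges to 2:45 am-7:36 am, 7:44 am-8:19 am.
2:47 am-3:02 am: fully covered by B → removed.
3:46 am-4:01 am: fully covered by B → removed.
4:04 am-5:13 am: fully covered by B → removed.
6:44 am-8:29 am minus B → 7:36 am-7:44 am, 8:19 am-8:29 am.

7:36 am-7:44 am, 8:19 am-8:29 am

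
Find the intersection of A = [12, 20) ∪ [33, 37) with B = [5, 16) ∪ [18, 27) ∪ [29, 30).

[12, 20) ∩ B → [12, 16), [18, 20).
[33, 37) meets no B interval.

[12, 16) ∪ [18, 20)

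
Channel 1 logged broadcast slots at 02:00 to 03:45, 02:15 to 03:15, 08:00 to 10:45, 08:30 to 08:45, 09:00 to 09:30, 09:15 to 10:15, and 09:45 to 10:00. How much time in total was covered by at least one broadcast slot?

Merged: 02:00-03:45, 08:00-10:45.
Lengths: 1 h 45 min + 2 h 45 min = 4 h 30 min.

4 h 30 min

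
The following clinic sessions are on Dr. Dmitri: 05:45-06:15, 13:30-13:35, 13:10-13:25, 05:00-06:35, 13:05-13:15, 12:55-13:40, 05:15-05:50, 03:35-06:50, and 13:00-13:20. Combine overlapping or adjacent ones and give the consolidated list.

03:35–06:50, 12:55–13:40

Sort by start: 03:35–06:50, 05:00–06:35, 05:15–05:50, 05:45–06:15, 12:55–13:40, 13:00–13:20, 13:05–13:15, 13:10–13:25, 13:30–13:35.
05:00–06:35 overlaps/touches 03:35–06:50 → extend to 03:35–06:50.
05:15–05:50 overlaps/touches 03:35–06:50 → extend to 03:35–06:50.
05:45–06:15 overlaps/touches 03:35–06:50 → extend to 03:35–06:50.
12:55–13:40 is disjoint → start new block.
13:00–13:20 overlaps/touches 12:55–13:40 → extend to 12:55–13:40.
13:05–13:15 overlaps/touches 12:55–13:40 → extend to 12:55–13:40.
13:10–13:25 overlaps/touches 12:55–13:40 → extend to 12:55–13:40.
13:30–13:35 overlaps/touches 12:55–13:40 → extend to 12:55–13:40.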